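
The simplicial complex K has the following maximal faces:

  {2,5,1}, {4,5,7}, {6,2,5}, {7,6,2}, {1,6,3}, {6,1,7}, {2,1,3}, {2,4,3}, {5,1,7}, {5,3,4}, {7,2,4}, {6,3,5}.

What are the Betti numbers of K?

b_0 = 1, b_1 = 0, b_2 = 0.

Take the total order 1 < 2 < 3 < 4 < 5 < 6 < 7 on the vertex set. Then K (dimension 2) consists of the simplices:

  0-simplices (7): [1], [2], [3], [4], [5], [6], [7]
  1-simplices (18): [1,2], [1,3], [1,5], [1,6], [1,7], [2,3], [2,4], [2,5], [2,6], [2,7], [3,4], [3,5], [3,6], [4,5], [4,7], [5,6], [5,7], [6,7]
  2-simplices (12): [1,2,3], [1,2,5], [1,3,6], [1,5,7], [1,6,7], [2,3,4], [2,4,7], [2,5,6], [2,6,7], [3,4,5], [3,5,6], [4,5,7]

so the chain groups are C_0 ≅ Z^7, C_1 ≅ Z^18, C_2 ≅ Z^12.

The boundary map ∂_1: C_1 → C_0 sends each edge [p,q] (with p < q) to q − p. For instance
  ∂[4,5] = [5] − [4].
As a 7×18 matrix over Z this has rank 6, with invariant factors (1,1,1,1,1,1).

Boundary ∂_2: C_2 → C_1 maps a triangle to the signed sum of its edges. For instance
  ∂[1,6,7] = [6,7] − [1,7] + [1,6],
  ∂[1,2,3] = [2,3] − [1,3] + [1,2].
The 18×12 boundary matrix has rank 12 and Smith normal form diag(1,1,1,1,1,1,1,1,1,1,1,2).

Computing H_k = (kernel of ∂_k) / (image of ∂_{k+1}):

  H_0: rank C_0 − rank ∂_1 = 7 − 6 = 1, and the invariant factors of ∂_1 are all 1, so H_0 = Z.
  H_1: rank ker ∂_1 − rank ∂_2 = (18 − 6) − 12 = 0, and ∂_2 has invariant factor 2 > 1, so H_1 = Z/2Z.
  H_2: rank ker ∂_2 − rank ∂_3 = (12 − 12) − 0 = 0, and there is no ∂_3, so H_2 = 0.

As a check, the Euler characteristic is 7 − 18 + 12 = 1, which agrees with 1 − 0 + 0 = 1.
(K is a triangulation of the real projective plane RP^2.)

Hence the Betti numbers are b_0 = 1, b_1 = 0, b_2 = 0.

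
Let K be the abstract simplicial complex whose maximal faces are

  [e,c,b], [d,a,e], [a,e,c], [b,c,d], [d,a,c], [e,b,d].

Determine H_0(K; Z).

We work with the vertex ordering a < b < c < d < e. The simplices of K, each written with vertices in increasing order, are:

  0-simplices (5): a, b, c, d, e
  1-simplices (9): ac, ad, ae, bc, bd, be, cd, ce, de
  2-simplices (6): acd, ace, ade, bcd, bce, bde

so the chain groups are C_0 ≅ Z^5, C_1 ≅ Z^9, C_2 ≅ Z^6.

Boundary ∂_1: C_1 → C_0 is given by ∂[p,q] = [q] − [p]. For instance
  ∂ae = e − a.
The 5×9 boundary matrix has rank 4 and Smith normal form diag(1,1,1,1).

∂_2: C_2 → C_1 acts by ∂[p,q,r] = [q,r] − [p,r] + [p,q]. For instance
  ∂ade = de − ae + ad,
  ∂bce = ce − be + bc.
The resulting 9×6 matrix has rank 5, and its Smith normal form has invariant factors (1,1,1,1,1).

Now H_k = ker ∂_k / im ∂_{k+1}, so:

  H_0: rank C_0 − rank ∂_1 = 5 − 4 = 1, and the invariant factors of ∂_1 are all 1, so H_0 = Z.

H_0 = Z.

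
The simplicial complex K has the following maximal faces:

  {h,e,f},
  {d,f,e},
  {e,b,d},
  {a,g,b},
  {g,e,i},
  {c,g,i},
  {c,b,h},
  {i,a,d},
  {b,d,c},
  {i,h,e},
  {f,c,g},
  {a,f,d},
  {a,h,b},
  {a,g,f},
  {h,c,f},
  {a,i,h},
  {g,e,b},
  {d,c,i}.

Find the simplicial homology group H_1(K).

H_1 = Z^2.

We work with the vertex ordering a < b < c < d < e < f < g < h < i. The simplices of K, each written with vertices in increasing order, are:

  0-simplices (9): a, b, c, d, e, f, g, h, i
  1-simplices (27): ab, ad, af, ag, ah, ai, bc, bd, be, bg, bh, cd, cf, cg, ch, ci, de, df, di, ef, eg, eh, ei, fg, fh, gi, hi
  2-simplices (18): abg, abh, adf, adi, afg, ahi, bcd, bch, bde, beg, cdi, cfg, cfh, cgi, def, efh, egi, ehi

so the chain groups are C_0 ≅ Z^9, C_1 ≅ Z^27, C_2 ≅ Z^18.

∂_1: C_1 → C_0 sends each edge [p,q] (with p < q) to q − p. For instance
  ∂ai = i − a.
This gives a 9×27 integer matrix of rank 8; reducing to Smith normal form yields diagonal entries (1,1,1,1,1,1,1,1).

Boundary ∂_2: C_2 → C_1 maps a triangle to the signed sum of its edges. For instance
  ∂abg = bg − ag + ab,
  ∂beg = eg − bg + be.
The 27×18 boundary matrix has rank 17 and Smith normal form diag(1,1,1,1,1,1,1,1,1,1,1,1,1,1,1,1,1).

Computing H_k = (kernel of ∂_k) / (image of ∂_{k+1}):

  H_1: rank ker ∂_1 − rank ∂_2 = (27 − 8) − 17 = 2, and the invariant factors of ∂_2 are all 1, so H_1 = Z^2.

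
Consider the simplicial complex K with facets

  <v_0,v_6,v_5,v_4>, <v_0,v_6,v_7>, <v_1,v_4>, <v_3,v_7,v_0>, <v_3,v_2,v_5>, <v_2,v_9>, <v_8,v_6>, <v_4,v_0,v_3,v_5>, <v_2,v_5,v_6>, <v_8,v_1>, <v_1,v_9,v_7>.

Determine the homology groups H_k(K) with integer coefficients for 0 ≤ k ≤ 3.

Take the total order v_0 < v_1 < v_2 < v_3 < v_4 < v_5 < v_6 < v_7 < v_8 < v_9 on the vertex set. Then K (dimension 3) consists of the simplices:

  0-simplices (10): [v_0], [v_1], [v_2], [v_3], [v_4], [v_5], [v_6], [v_7], [v_8], [v_9]
  1-simplices (22): (22 of them)
  2-simplices (12): (12 of them)
  3-simplices (2): [v_0,v_3,v_4,v_5], [v_0,v_4,v_5,v_6]

so the chain groups are C_0 ≅ Z^10, C_1 ≅ Z^22, C_2 ≅ Z^12, C_3 ≅ Z^2.

Boundary ∂_1: C_1 → C_0 maps an edge to its endpoints' difference, ∂[p,q] = q − p.
The 10×22 boundary matrix has rank 9 and Smith normal form diag(1,1,1,1,1,1,1,1,1).

Boundary ∂_2: C_2 → C_1 maps a triangle to the signed sum of its edges. For instance
  ∂[v_0,v_3,v_4] = [v_3,v_4] − [v_0,v_4] + [v_0,v_3],
  ∂[v_0,v_4,v_6] = [v_4,v_6] − [v_0,v_6] + [v_0,v_4].
The 22×12 boundary matrix has rank 10 and Smith normal form diag(1,1,1,1,1,1,1,1,1,1).

∂_3: C_3 → C_2 sends each 3-simplex σ to the alternating sum Σ_i (−1)^i (σ with its i-th vertex removed). For instance
  ∂[v_0,v_3,v_4,v_5] = [v_3,v_4,v_5] − [v_0,v_4,v_5] + [v_0,v_3,v_5] − [v_0,v_3,v_4],
  ∂[v_0,v_4,v_5,v_6] = [v_4,v_5,v_6] − [v_0,v_5,v_6] + [v_0,v_4,v_6] − [v_0,v_4,v_5].
As a 12×2 matrix over Z this has rank 2, with invariant factors (1,1).

Computing H_k = (kernel of ∂_k) / (image of ∂_{k+1}):

  H_0: rank C_0 − rank ∂_1 = 10 − 9 = 1, and the invariant factors of ∂_1 are all 1, so H_0 ≅ Z.
  H_1: rank ker ∂_1 − rank ∂_2 = (22 − 9) − 10 = 3, and the invariant factors of ∂_2 are all 1, so H_1 ≅ Z^3.
  H_2: rank ker ∂_2 − rank ∂_3 = (12 − 10) − 2 = 0, and the invariant factors of ∂_3 are all 1, so H_2 ≅ 0.
  H_3: rank ker ∂_3 − rank ∂_4 = (2 − 2) − 0 = 0, and there is no ∂_4, so H_3 ≅ 0.

H_0 ≅ Z,  H_1 ≅ Z^3,  H_2 = 0,  H_3 = 0.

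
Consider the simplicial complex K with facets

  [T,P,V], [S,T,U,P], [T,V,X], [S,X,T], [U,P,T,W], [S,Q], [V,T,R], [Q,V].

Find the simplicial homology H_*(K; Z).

Order the vertices as P < Q < R < S < T < U < V < W < X. Listing each simplex with vertices in this order, K has dimension 3 with simplices:

  0-simplices (9): P, Q, R, S, T, U, V, W, X
  1-simplices (18): PS, PT, PU, PV, PW, QS, QV, RT, RV, ST, SU, SX, TU, TV, TW, TX, UW, VX
  2-simplices (11): PST, PSU, PTU, PTV, PTW, PUW, RTV, STU, STX, TUW, TVX
  3-simplices (2): PSTU, PTUW

giving chain groups C_0 ≅ Z^9, C_1 ≅ Z^18, C_2 ≅ Z^11, C_3 ≅ Z^2.

Boundary ∂_1: C_1 → C_0 is given by ∂[p,q] = [q] − [p]. For instance
  ∂SX = X − S.
This gives a 9×18 integer matrix of rank 8; reducing to Smith normal form yields diagonal entries (1,1,1,1,1,1,1,1).

∂_2: C_2 → C_1 maps a triangle to the signed sum of its edges. For instance
  ∂TVX = VX − TX + TV,
  ∂TUW = UW − TW + TU.
This gives a 18×11 integer matrix of rank 9; reducing to Smith normal form yields diagonal entries (1,1,1,1,1,1,1,1,1).

The boundary map ∂_3: C_3 → C_2 sends each 3-simplex σ to the alternating sum Σ_i (−1)^i (σ with its i-th vertex removed). For instance
  ∂PSTU = STU − PTU + PSU − PST,
  ∂PTUW = TUW − PUW + PTW − PTU.
This gives a 11×2 integer matrix of rank 2; reducing to Smith normal form yields diagonal entries (1,1).

Now H_k = ker ∂_k / im ∂_{k+1}, so:

  H_0: rank C_0 − rank ∂_1 = 9 − 8 = 1, and the invariant factors of ∂_1 are all 1, so H_0 = Z.
  H_1: rank ker ∂_1 − rank ∂_2 = (18 − 8) − 9 = 1, and the invariant factors of ∂_2 are all 1, so H_1 = Z.
  H_2: rank ker ∂_2 − rank ∂_3 = (11 − 9) − 2 = 0, and the invariant factors of ∂_3 are all 1, so H_2 = 0.
  H_3: rank ker ∂_3 − rank ∂_4 = (2 − 2) − 0 = 0, and there is no ∂_4, so H_3 = 0.

As a check, the Euler characteristic is 9 − 18 + 11 − 2 = 0, which agrees with 1 − 1 + 0 − 0 = 0.

H_0 ≅ Z,  H_1 ≅ Z,  H_2 = 0,  H_3 = 0.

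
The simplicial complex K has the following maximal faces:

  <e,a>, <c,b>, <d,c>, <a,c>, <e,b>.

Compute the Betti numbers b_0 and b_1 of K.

b_0 = 1, b_1 = 1.

Take the total order a < b < c < d < e on the vertex set. Then K (dimension 1) consists of the simplices:

  0-simplices (5): a, b, c, d, e
  1-simplices (5): ac, ae, bc, be, cd

giving chain groups C_0 ≅ Z^5, C_1 ≅ Z^5.

∂_1: C_1 → C_0 is given by ∂[p,q] = [q] − [p].
The resulting 5×5 matrix has rank 4, and its Smith normal form has invariant factors (1,1,1,1).

Now H_k = ker ∂_k / im ∂_{k+1}, so:

  H_0: rank C_0 − rank ∂_1 = 5 − 4 = 1, and the invariant factors of ∂_1 are all 1, so H_0 ≅ Z.
  H_1: rank ker ∂_1 − rank ∂_2 = (5 − 4) − 0 = 1, and there is no ∂_2, so H_1 ≅ Z.

As a check, the Euler characteristic is 5 − 5 = 0, which agrees with 1 − 1 = 0.

Hence the Betti numbers are b_0 = 1, b_1 = 1.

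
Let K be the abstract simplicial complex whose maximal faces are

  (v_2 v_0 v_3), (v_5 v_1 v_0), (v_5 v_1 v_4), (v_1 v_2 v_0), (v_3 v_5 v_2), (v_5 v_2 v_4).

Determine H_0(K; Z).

H_0 = Z.

Fix the vertex order v_0 < v_1 < v_2 < v_3 < v_4 < v_5 and write every simplex with vertices in increasing order. Then dim K = 2 and the simplices of K are:

  0-simplices (6): [v_0], [v_1], [v_2], [v_3], [v_4], [v_5]
  1-simplices (12): [v_0,v_1], [v_0,v_2], [v_0,v_3], [v_0,v_5], [v_1,v_2], [v_1,v_4], [v_1,v_5], [v_2,v_3], [v_2,v_4], [v_2,v_5], [v_3,v_5], [v_4,v_5]
  2-simplices (6): [v_0,v_1,v_2], [v_0,v_1,v_5], [v_0,v_2,v_3], [v_1,v_4,v_5], [v_2,v_3,v_5], [v_2,v_4,v_5]

so the chain groups are C_0 ≅ Z^6, C_1 ≅ Z^12, C_2 ≅ Z^6.

∂_1: C_1 → C_0 is given by ∂[p,q] = [q] − [p]. For instance
  ∂[v_2,v_4] = [v_4] − [v_2].
This gives a 6×12 integer matrix of rank 5; reducing to Smith normal form yields diagonal entries (1,1,1,1,1).

∂_2: C_2 → C_1 maps a triangle to the signed sum of its edges. For instance
  ∂[v_2,v_3,v_5] = [v_3,v_5] − [v_2,v_5] + [v_2,v_3],
  ∂[v_0,v_1,v_2] = [v_1,v_2] − [v_0,v_2] + [v_0,v_1].
This gives a 12×6 integer matrix of rank 6; reducing to Smith normal form yields diagonal entries (1,1,1,1,1,1).

Reading off H_k = ker ∂_k / im ∂_{k+1}:

  H_0: rank C_0 − rank ∂_1 = 6 − 5 = 1, and the invariant factors of ∂_1 are all 1, so H_0 ≅ Z.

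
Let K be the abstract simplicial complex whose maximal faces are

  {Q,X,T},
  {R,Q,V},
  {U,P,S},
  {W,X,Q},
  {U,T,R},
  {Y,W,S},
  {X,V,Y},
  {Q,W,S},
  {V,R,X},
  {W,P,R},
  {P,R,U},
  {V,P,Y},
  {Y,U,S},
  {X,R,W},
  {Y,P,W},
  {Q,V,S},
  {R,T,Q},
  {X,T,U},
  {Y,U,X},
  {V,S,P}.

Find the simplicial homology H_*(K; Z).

H_0 ≅ Z,  H_1 ≅ Z ⊕ Z/2,  H_2 = 0.

We work with the vertex ordering P < Q < R < S < T < U < V < W < X < Y. The simplices of K, each written with vertices in increasing order, are:

  0-simplices (10): P, Q, R, S, T, U, V, W, X, Y
  1-simplices (30): PR, PS, PU, PV, PW, PY, QR, QS, QT, QV, QW, QX, RT, RU, RV, RW, RX, SU, SV, SW, SY, TU, TX, UX, UY, VX, VY, WX, WY, XY
  2-simplices (20): PRU, PRW, PSU, PSV, PVY, PWY, QRT, QRV, QSV, QSW, QTX, QWX, RTU, RVX, RWX, SUY, SWY, TUX, UXY, VXY

Hence C_0 ≅ Z^10, C_1 ≅ Z^30, C_2 ≅ Z^20.

Boundary ∂_1: C_1 → C_0 maps an edge to its endpoints' difference, ∂[p,q] = q − p. For instance
  ∂XY = Y − X.
As a 10×30 matrix over Z this has rank 9, with invariant factors (1,1,1,1,1,1,1,1,1).

Boundary ∂_2: C_2 → C_1 sends each 2-simplex [p,q,r] to [q,r] − [p,r] + [p,q]. For instance
  ∂SUY = UY − SY + SU,
  ∂RTU = TU − RU + RT.
The 30×20 boundary matrix has rank 20 and Smith normal form diag(1,1,1,1,1,1,1,1,1,1,1,1,1,1,1,1,1,1,1,2).

Reading off H_k = ker ∂_k / im ∂_{k+1}:

  H_0: rank C_0 − rank ∂_1 = 10 − 9 = 1, and the invariant factors of ∂_1 are all 1, so H_0 = Z.
  H_1: rank ker ∂_1 − rank ∂_2 = (30 − 9) − 20 = 1, and ∂_2 has invariant factor 2 > 1, so H_1 = Z ⊕ Z/2.
  H_2: rank ker ∂_2 − rank ∂_3 = (20 − 20) − 0 = 0, and there is no ∂_3, so H_2 = 0.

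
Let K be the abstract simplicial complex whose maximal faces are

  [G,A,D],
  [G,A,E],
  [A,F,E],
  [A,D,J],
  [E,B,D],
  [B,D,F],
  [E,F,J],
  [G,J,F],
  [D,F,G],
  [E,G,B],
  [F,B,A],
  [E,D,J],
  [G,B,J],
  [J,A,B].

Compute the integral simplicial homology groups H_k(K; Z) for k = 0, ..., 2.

Fix the vertex order A < B < D < E < F < G < J and write every simplex with vertices in increasing order. Then dim K = 2 and the simplices of K are:

  0-simplices (7): A, B, D, E, F, G, J
  1-simplices (21): AB, AD, AE, AF, AG, AJ, BD, BE, BF, BG, BJ, DE, DF, DG, DJ, EF, EG, EJ, FG, FJ, GJ
  2-simplices (14): ABF, ABJ, ADG, ADJ, AEF, AEG, BDE, BDF, BEG, BGJ, DEJ, DFG, EFJ, FGJ

giving chain groups C_0 ≅ Z^7, C_1 ≅ Z^21, C_2 ≅ Z^14.

∂_1: C_1 → C_0 maps an edge to its endpoints' difference, ∂[p,q] = q − p.
The resulting 7×21 matrix has rank 6, and its Smith normal form has invariant factors (1,1,1,1,1,1).

∂_2: C_2 → C_1 acts by ∂[p,q,r] = [q,r] − [p,r] + [p,q]. For instance
  ∂BDF = DF − BF + BD,
  ∂BGJ = GJ − BJ + BG.
As a 21×14 matrix over Z this has rank 13, with invariant factors (1,1,1,1,1,1,1,1,1,1,1,1,1).

Now H_k = ker ∂_k / im ∂_{k+1}, so:

  H_0: rank C_0 − rank ∂_1 = 7 − 6 = 1, and the invariant factors of ∂_1 are all 1, so H_0 = Z.
  H_1: rank ker ∂_1 − rank ∂_2 = (21 − 6) − 13 = 2, and the invariant factors of ∂_2 are all 1, so H_1 = Z^2.
  H_2: rank ker ∂_2 − rank ∂_3 = (14 − 13) − 0 = 1, and there is no ∂_3, so H_2 = Z.

H_0 ≅ Z,  H_1 ≅ Z^2,  H_2 ≅ Z.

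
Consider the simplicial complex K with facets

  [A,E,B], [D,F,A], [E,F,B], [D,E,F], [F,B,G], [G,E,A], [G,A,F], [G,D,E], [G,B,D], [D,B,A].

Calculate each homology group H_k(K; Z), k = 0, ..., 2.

H_0 ≅ Z,  H_1 ≅ Z/2Z,  H_2 = 0.

Order the vertices as A < B < D < E < F < G. Listing each simplex with vertices in this order, K has dimension 2 with simplices:

  0-simplices (6): A, B, D, E, F, G
  1-simplices (15): AB, AD, AE, AF, AG, BD, BE, BF, BG, DE, DF, DG, EF, EG, FG
  2-simplices (10): ABD, ABE, ADF, AEG, AFG, BDG, BEF, BFG, DEF, DEG

so the chain groups are C_0 ≅ Z^6, C_1 ≅ Z^15, C_2 ≅ Z^10.

Boundary ∂_1: C_1 → C_0 is given by ∂[p,q] = [q] − [p].
As a 6×15 matrix over Z this has rank 5, with invariant factors (1,1,1,1,1).

∂_2: C_2 → C_1 acts by ∂[p,q,r] = [q,r] − [p,r] + [p,q]. For instance
  ∂AEG = EG − AG + AE,
  ∂DEG = EG − DG + DE.
The 15×10 boundary matrix has rank 10 and Smith normal form diag(1,1,1,1,1,1,1,1,1,2).

Computing H_k = (kernel of ∂_k) / (image of ∂_{k+1}):

  H_0: rank C_0 − rank ∂_1 = 6 − 5 = 1, and the invariant factors of ∂_1 are all 1, so H_0 ≅ Z.
  H_1: rank ker ∂_1 − rank ∂_2 = (15 − 5) − 10 = 0, and ∂_2 has invariant factor 2 > 1, so H_1 ≅ Z/2Z.
  H_2: rank ker ∂_2 − rank ∂_3 = (10 − 10) − 0 = 0, and there is no ∂_3, so H_2 ≅ 0.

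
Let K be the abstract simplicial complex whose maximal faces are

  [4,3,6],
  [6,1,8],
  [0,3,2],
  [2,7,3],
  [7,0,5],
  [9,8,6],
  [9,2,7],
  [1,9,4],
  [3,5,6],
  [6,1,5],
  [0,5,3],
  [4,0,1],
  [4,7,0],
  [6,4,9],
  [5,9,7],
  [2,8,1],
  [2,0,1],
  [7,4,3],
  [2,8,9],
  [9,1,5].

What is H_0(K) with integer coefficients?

H_0 = Z.

Order the vertices as 0 < 1 < 2 < 3 < 4 < 5 < 6 < 7 < 8 < 9. Listing each simplex with vertices in this order, K has dimension 2 with simplices:

  0-simplices (10): [0], [1], [2], [3], [4], [5], [6], [7], [8], [9]
  1-simplices (30): (30 of them)
  2-simplices (20): (20 of them)

so the chain groups are C_0 ≅ Z^10, C_1 ≅ Z^30, C_2 ≅ Z^20.

Boundary ∂_1: C_1 → C_0 is given by ∂[p,q] = [q] − [p]. For instance
  ∂[5,9] = [9] − [5].
As a 10×30 matrix over Z this has rank 9, with invariant factors (1,1,1,1,1,1,1,1,1).

Boundary ∂_2: C_2 → C_1 maps a triangle to the signed sum of its edges. For instance
  ∂[1,5,6] = [5,6] − [1,6] + [1,5],
  ∂[3,4,6] = [4,6] − [3,6] + [3,4].
The 30×20 boundary matrix has rank 20 and Smith normal form diag(1,1,1,1,1,1,1,1,1,1,1,1,1,1,1,1,1,1,1,2).

Computing H_k = (kernel of ∂_k) / (image of ∂_{k+1}):

  H_0: rank C_0 − rank ∂_1 = 10 − 9 = 1, and the invariant factors of ∂_1 are all 1, so H_0 ≅ Z.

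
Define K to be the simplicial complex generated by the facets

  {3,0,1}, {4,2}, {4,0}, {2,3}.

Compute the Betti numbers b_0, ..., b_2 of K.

K has 5 vertices, 6 edges, 1 triangle.
rank ∂_0 = 0, rank ∂_1 = 4 ⇒ b_0 = 5 − 0 − 4 = 1; all invariant factors of ∂_1 are 1 so no torsion. So H_0 = Z.
rank ∂_1 = 4, rank ∂_2 = 1 ⇒ b_1 = 6 − 4 − 1 = 1; all invariant factors of ∂_2 are 1 so no torsion. So H_1 = Z.
rank ∂_2 = 1, rank ∂_3 = 0 ⇒ b_2 = 1 − 1 − 0 = 0. So H_2 = 0.

b_0 = 1, b_1 = 1, b_2 = 0.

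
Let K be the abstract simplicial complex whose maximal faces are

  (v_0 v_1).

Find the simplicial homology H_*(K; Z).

H_0 ≅ Z,  H_1 = 0.

Take the total order v_0 < v_1 on the vertex set. Then K (dimension 1) consists of the simplices:

  0-simplices (2): [v_0], [v_1]
  1-simplices (1): [v_0,v_1]

so the chain groups are C_0 ≅ Z^2, C_1 ≅ Z^1.

∂_1: C_1 → C_0 maps an edge to its endpoints' difference, ∂[p,q] = q − p.
The resulting 2×1 matrix has rank 1, and its Smith normal form has invariant factors (1).

Reading off H_k = ker ∂_k / im ∂_{k+1}:

  H_0: rank C_0 − rank ∂_1 = 2 − 1 = 1, and the invariant factors of ∂_1 are all 1, so H_0 = Z.
  H_1: rank ker ∂_1 − rank ∂_2 = (1 − 1) − 0 = 0, and there is no ∂_2, so H_1 = 0.

As a check, the Euler characteristic is 2 − 1 = 1, which agrees with 1 − 0 = 1.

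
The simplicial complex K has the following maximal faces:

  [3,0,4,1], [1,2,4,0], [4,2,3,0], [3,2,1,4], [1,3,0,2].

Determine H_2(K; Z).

H_2 = 0.

K has 5 vertices, 10 edges, 10 triangles, 5 3-simplices.
rank ∂_2 = 6, rank ∂_3 = 4 ⇒ b_2 = 10 − 6 − 4 = 0; all invariant factors of ∂_3 are 1 so no torsion. So H_2 = 0.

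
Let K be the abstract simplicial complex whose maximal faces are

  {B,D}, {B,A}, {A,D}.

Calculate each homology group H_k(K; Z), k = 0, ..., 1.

Take the total order A < B < D on the vertex set. Then K (dimension 1) consists of the simplices:

  0-simplices (3): A, B, D
  1-simplices (3): AB, AD, BD

giving chain groups C_0 ≅ Z^3, C_1 ≅ Z^3.

The boundary map ∂_1: C_1 → C_0 maps an edge to its endpoints' difference, ∂[p,q] = q − p. For instance
  ∂BD = D − B.
The 3×3 boundary matrix has rank 2 and Smith normal form diag(1,1).

From H_k ≅ ker(∂_k) / im(∂_{k+1}) we obtain:

  H_0: rank C_0 − rank ∂_1 = 3 − 2 = 1, and the invariant factors of ∂_1 are all 1, so H_0 = Z.
  H_1: rank ker ∂_1 − rank ∂_2 = (3 − 2) − 0 = 1, and there is no ∂_2, so H_1 = Z.

As a check, the Euler characteristic is 3 − 3 = 0, which agrees with 1 − 1 = 0.

H_0 = Z,  H_1 = Z.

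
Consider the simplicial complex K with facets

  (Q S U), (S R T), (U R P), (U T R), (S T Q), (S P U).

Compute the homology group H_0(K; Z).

Order the vertices as P < Q < R < S < T < U. Listing each simplex with vertices in this order, K has dimension 2 with simplices:

  0-simplices (6): P, Q, R, S, T, U
  1-simplices (12): PR, PS, PU, QS, QT, QU, RS, RT, RU, ST, SU, TU
  2-simplices (6): PRU, PSU, QST, QSU, RST, RTU

giving chain groups C_0 ≅ Z^6, C_1 ≅ Z^12, C_2 ≅ Z^6.

The boundary map ∂_1: C_1 → C_0 is given by ∂[p,q] = [q] − [p].
As a 6×12 matrix over Z this has rank 5, with invariant factors (1,1,1,1,1).

The boundary map ∂_2: C_2 → C_1 sends each 2-simplex [p,q,r] to [q,r] − [p,r] + [p,q]. For instance
  ∂QST = ST − QT + QS,
  ∂RST = ST − RT + RS.
This gives a 12×6 integer matrix of rank 6; reducing to Smith normal form yields diagonal entries (1,1,1,1,1,1).

From H_k ≅ ker(∂_k) / im(∂_{k+1}) we obtain:

  H_0: rank C_0 − rank ∂_1 = 6 − 5 = 1, and the invariant factors of ∂_1 are all 1, so H_0 = Z.

(K is a triangulation of the cylinder S^1 x I.)

H_0 = Z.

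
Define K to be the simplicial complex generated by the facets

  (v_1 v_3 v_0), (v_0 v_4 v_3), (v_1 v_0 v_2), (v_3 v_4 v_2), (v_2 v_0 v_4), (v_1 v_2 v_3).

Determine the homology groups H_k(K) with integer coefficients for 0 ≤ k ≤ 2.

H_0 = Z,  H_1 = 0,  H_2 = Z.

Fix the vertex order v_0 < v_1 < v_2 < v_3 < v_4 and write every simplex with vertices in increasing order. Then dim K = 2 and the simplices of K are:

  0-simplices (5): [v_0], [v_1], [v_2], [v_3], [v_4]
  1-simplices (9): [v_0,v_1], [v_0,v_2], [v_0,v_3], [v_0,v_4], [v_1,v_2], [v_1,v_3], [v_2,v_3], [v_2,v_4], [v_3,v_4]
  2-simplices (6): [v_0,v_1,v_2], [v_0,v_1,v_3], [v_0,v_2,v_4], [v_0,v_3,v_4], [v_1,v_2,v_3], [v_2,v_3,v_4]

so the chain groups are C_0 ≅ Z^5, C_1 ≅ Z^9, C_2 ≅ Z^6.

Boundary ∂_1: C_1 → C_0 is given by ∂[p,q] = [q] − [p]. For instance
  ∂[v_3,v_4] = [v_4] − [v_3].
The resulting 5×9 matrix has rank 4, and its Smith normal form has invariant factors (1,1,1,1).

Boundary ∂_2: C_2 → C_1 sends each 2-simplex [p,q,r] to [q,r] − [p,r] + [p,q]. For instance
  ∂[v_2,v_3,v_4] = [v_3,v_4] − [v_2,v_4] + [v_2,v_3],
  ∂[v_0,v_1,v_2] = [v_1,v_2] − [v_0,v_2] + [v_0,v_1].
The 9×6 boundary matrix has rank 5 and Smith normal form diag(1,1,1,1,1).

Reading off H_k = ker ∂_k / im ∂_{k+1}:

  H_0: rank C_0 − rank ∂_1 = 5 − 4 = 1, and the invariant factors of ∂_1 are all 1, so H_0 ≅ Z.
  H_1: rank ker ∂_1 − rank ∂_2 = (9 − 4) − 5 = 0, and the invariant factors of ∂_2 are all 1, so H_1 ≅ 0.
  H_2: rank ker ∂_2 − rank ∂_3 = (6 − 5) − 0 = 1, and there is no ∂_3, so H_2 ≅ Z.

As a check, the Euler characteristic is 5 − 9 + 6 = 2, which agrees with 1 − 0 + 1 = 2.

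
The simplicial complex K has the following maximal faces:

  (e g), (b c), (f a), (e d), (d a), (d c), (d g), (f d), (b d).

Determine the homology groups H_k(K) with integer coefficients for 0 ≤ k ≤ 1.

K has 7 vertices, 9 edges.
rank ∂_0 = 0, rank ∂_1 = 6 ⇒ b_0 = 7 − 0 − 6 = 1; all invariant factors of ∂_1 are 1 so no torsion. So H_0 ≅ Z.
rank ∂_1 = 6, rank ∂_2 = 0 ⇒ b_1 = 9 − 6 − 0 = 3. So H_1 ≅ Z^3.

H_0 = Z,  H_1 = Z^3.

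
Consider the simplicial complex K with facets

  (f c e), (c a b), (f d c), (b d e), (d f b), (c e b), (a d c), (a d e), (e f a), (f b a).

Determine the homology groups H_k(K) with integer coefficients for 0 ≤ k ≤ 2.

We work with the vertex ordering a < b < c < d < e < f. The simplices of K, each written with vertices in increasing order, are:

  0-simplices (6): a, b, c, d, e, f
  1-simplices (15): ab, ac, ad, ae, af, bc, bd, be, bf, cd, ce, cf, de, df, ef
  2-simplices (10): abc, abf, acd, ade, aef, bce, bde, bdf, cdf, cef

giving chain groups C_0 ≅ Z^6, C_1 ≅ Z^15, C_2 ≅ Z^10.

Boundary ∂_1: C_1 → C_0 is given by ∂[p,q] = [q] − [p].
As a 6×15 matrix over Z this has rank 5, with invariant factors (1,1,1,1,1).

∂_2: C_2 → C_1 acts by ∂[p,q,r] = [q,r] − [p,r] + [p,q]. For instance
  ∂cdf = df − cf + cd,
  ∂abc = bc − ac + ab.
As a 15×10 matrix over Z this has rank 10, with invariant factors (1,1,1,1,1,1,1,1,1,2).

Now H_k = ker ∂_k / im ∂_{k+1}, so:

  H_0: rank C_0 − rank ∂_1 = 6 − 5 = 1, and the invariant factors of ∂_1 are all 1, so H_0 ≅ Z.
  H_1: rank ker ∂_1 − rank ∂_2 = (15 − 5) − 10 = 0, and ∂_2 has invariant factor 2 > 1, so H_1 ≅ Z/2.
  H_2: rank ker ∂_2 − rank ∂_3 = (10 − 10) − 0 = 0, and there is no ∂_3, so H_2 ≅ 0.

As a check, the Euler characteristic is 6 − 15 + 10 = 1, which agrees with 1 − 0 + 0 = 1.

H_0 ≅ Z,  H_1 ≅ Z/2,  H_2 = 0.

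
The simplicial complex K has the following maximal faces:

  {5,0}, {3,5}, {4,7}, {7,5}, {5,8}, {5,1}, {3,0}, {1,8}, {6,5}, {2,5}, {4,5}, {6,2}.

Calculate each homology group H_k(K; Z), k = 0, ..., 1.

H_0 = Z,  H_1 = Z^4.

Order the vertices as 0 < 1 < 2 < 3 < 4 < 5 < 6 < 7 < 8. Listing each simplex with vertices in this order, K has dimension 1 with simplices:

  0-simplices (9): [0], [1], [2], [3], [4], [5], [6], [7], [8]
  1-simplices (12): [0,3], [0,5], [1,5], [1,8], [2,5], [2,6], [3,5], [4,5], [4,7], [5,6], [5,7], [5,8]

so the chain groups are C_0 ≅ Z^9, C_1 ≅ Z^12.

∂_1: C_1 → C_0 maps an edge to its endpoints' difference, ∂[p,q] = q − p.
As a 9×12 matrix over Z this has rank 8, with invariant factors (1,1,1,1,1,1,1,1).

From H_k ≅ ker(∂_k) / im(∂_{k+1}) we obtain:

  H_0: rank C_0 − rank ∂_1 = 9 − 8 = 1, and the invariant factors of ∂_1 are all 1, so H_0 ≅ Z.
  H_1: rank ker ∂_1 − rank ∂_2 = (12 − 8) − 0 = 4, and there is no ∂_2, so H_1 ≅ Z^4.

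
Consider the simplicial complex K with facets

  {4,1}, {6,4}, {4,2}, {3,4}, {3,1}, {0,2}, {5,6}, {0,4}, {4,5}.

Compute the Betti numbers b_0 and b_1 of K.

b_0 = 1, b_1 = 3.

Fix the vertex order 0 < 1 < 2 < 3 < 4 < 5 < 6 and write every simplex with vertices in increasing order. Then dim K = 1 and the simplices of K are:

  0-simplices (7): [0], [1], [2], [3], [4], [5], [6]
  1-simplices (9): [0,2], [0,4], [1,3], [1,4], [2,4], [3,4], [4,5], [4,6], [5,6]

Hence C_0 ≅ Z^7, C_1 ≅ Z^9.

∂_1: C_1 → C_0 maps an edge to its endpoints' difference, ∂[p,q] = q − p. For instance
  ∂[0,4] = [4] − [0].
As a 7×9 matrix over Z this has rank 6, with invariant factors (1,1,1,1,1,1).

Now H_k = ker ∂_k / im ∂_{k+1}, so:

  H_0: rank C_0 − rank ∂_1 = 7 − 6 = 1, and the invariant factors of ∂_1 are all 1, so H_0 = Z.
  H_1: rank ker ∂_1 − rank ∂_2 = (9 − 6) − 0 = 3, and there is no ∂_2, so H_1 = Z^3.

As a check, the Euler characteristic is 7 − 9 = -2, which agrees with 1 − 3 = -2.

Hence the Betti numbers are b_0 = 1, b_1 = 3.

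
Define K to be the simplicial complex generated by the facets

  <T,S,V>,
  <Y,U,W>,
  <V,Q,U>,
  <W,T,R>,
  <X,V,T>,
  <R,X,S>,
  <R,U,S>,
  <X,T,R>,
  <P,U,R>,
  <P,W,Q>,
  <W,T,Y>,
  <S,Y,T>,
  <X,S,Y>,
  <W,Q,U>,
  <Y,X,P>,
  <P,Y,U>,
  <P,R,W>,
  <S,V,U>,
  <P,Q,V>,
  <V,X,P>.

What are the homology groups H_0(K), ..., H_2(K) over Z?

We work with the vertex ordering P < Q < R < S < T < U < V < W < X < Y. The simplices of K, each written with vertices in increasing order, are:

  0-simplices (10): P, Q, R, S, T, U, V, W, X, Y
  1-simplices (30): PQ, PR, PU, PV, PW, PX, PY, QU, QV, QW, RS, RT, RU, RW, RX, ST, SU, SV, SX, SY, TV, TW, TX, TY, UV, UW, UY, VX, WY, XY
  2-simplices (20): PQV, PQW, PRU, PRW, PUY, PVX, PXY, QUV, QUW, RSU, RSX, RTW, RTX, STV, STY, SUV, SXY, TVX, TWY, UWY

Hence C_0 ≅ Z^10, C_1 ≅ Z^30, C_2 ≅ Z^20.

Boundary ∂_1: C_1 → C_0 is given by ∂[p,q] = [q] − [p].
The 10×30 boundary matrix has rank 9 and Smith normal form diag(1,1,1,1,1,1,1,1,1).

∂_2: C_2 → C_1 acts by ∂[p,q,r] = [q,r] − [p,r] + [p,q]. For instance
  ∂QUV = UV − QV + QU,
  ∂TWY = WY − TY + TW.
The 30×20 boundary matrix has rank 20 and Smith normal form diag(1,1,1,1,1,1,1,1,1,1,1,1,1,1,1,1,1,1,1,2).

Reading off H_k = ker ∂_k / im ∂_{k+1}:

  H_0: rank C_0 − rank ∂_1 = 10 − 9 = 1, and the invariant factors of ∂_1 are all 1, so H_0 = Z.
  H_1: rank ker ∂_1 − rank ∂_2 = (30 − 9) − 20 = 1, and ∂_2 has invariant factor 2 > 1, so H_1 = Z × Z/2.
  H_2: rank ker ∂_2 − rank ∂_3 = (20 − 20) − 0 = 0, and there is no ∂_3, so H_2 = 0.

As a check, the Euler characteristic is 10 − 30 + 20 = 0, which agrees with 1 − 1 + 0 = 0.

H_0 ≅ Z,  H_1 ≅ Z × Z/2,  H_2 = 0.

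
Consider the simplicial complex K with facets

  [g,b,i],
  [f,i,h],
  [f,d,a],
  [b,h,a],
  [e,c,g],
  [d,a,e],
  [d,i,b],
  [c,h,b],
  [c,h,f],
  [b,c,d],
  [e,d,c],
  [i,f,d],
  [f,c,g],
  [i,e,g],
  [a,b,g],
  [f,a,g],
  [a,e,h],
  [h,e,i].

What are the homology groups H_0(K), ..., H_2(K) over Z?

Take the total order a < b < c < d < e < f < g < h < i on the vertex set. Then K (dimension 2) consists of the simplices:

  0-simplices (9): a, b, c, d, e, f, g, h, i
  1-simplices (27): ab, ad, ae, af, ag, ah, bc, bd, bg, bh, bi, cd, ce, cf, cg, ch, de, df, di, eg, eh, ei, fg, fh, fi, gi, hi
  2-simplices (18): abg, abh, ade, adf, aeh, afg, bcd, bch, bdi, bgi, cde, ceg, cfg, cfh, dfi, egi, ehi, fhi

Hence C_0 ≅ Z^9, C_1 ≅ Z^27, C_2 ≅ Z^18.

∂_1: C_1 → C_0 is given by ∂[p,q] = [q] − [p]. For instance
  ∂ch = h − c.
As a 9×27 matrix over Z this has rank 8, with invariant factors (1,1,1,1,1,1,1,1).

The boundary map ∂_2: C_2 → C_1 maps a triangle to the signed sum of its edges. For instance
  ∂bcd = cd − bd + bc,
  ∂cfg = fg − cg + cf.
As a 27×18 matrix over Z this has rank 17, with invariant factors (1,1,1,1,1,1,1,1,1,1,1,1,1,1,1,1,1).

Reading off H_k = ker ∂_k / im ∂_{k+1}:

  H_0: rank C_0 − rank ∂_1 = 9 − 8 = 1, and the invariant factors of ∂_1 are all 1, so H_0 = Z.
  H_1: rank ker ∂_1 − rank ∂_2 = (27 − 8) − 17 = 2, and the invariant factors of ∂_2 are all 1, so H_1 = Z^2.
  H_2: rank ker ∂_2 − rank ∂_3 = (18 − 17) − 0 = 1, and there is no ∂_3, so H_2 = Z.

As a check, the Euler characteristic is 9 − 27 + 18 = 0, which agrees with 1 − 2 + 1 = 0.

H_0 ≅ Z,  H_1 ≅ Z^2,  H_2 ≅ Z.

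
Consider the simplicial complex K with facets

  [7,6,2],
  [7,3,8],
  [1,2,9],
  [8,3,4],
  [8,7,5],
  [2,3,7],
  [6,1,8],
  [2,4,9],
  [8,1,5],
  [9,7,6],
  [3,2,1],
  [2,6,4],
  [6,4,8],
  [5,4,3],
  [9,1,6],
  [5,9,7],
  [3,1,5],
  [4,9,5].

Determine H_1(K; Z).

H_1 ≅ Z ⊕ Z/2Z.

Take the total order 1 < 2 < 3 < 4 < 5 < 6 < 7 < 8 < 9 on the vertex set. Then K (dimension 2) consists of the simplices:

  0-simplices (9): [1], [2], [3], [4], [5], [6], [7], [8], [9]
  1-simplices (27): (27 of them)
  2-simplices (18): [1,2,3], [1,2,9], [1,3,5], [1,5,8], [1,6,8], [1,6,9], [2,3,7], [2,4,6], [2,4,9], [2,6,7], [3,4,5], [3,4,8], [3,7,8], [4,5,9], [4,6,8], [5,7,8], [5,7,9], [6,7,9]

giving chain groups C_0 ≅ Z^9, C_1 ≅ Z^27, C_2 ≅ Z^18.

Boundary ∂_1: C_1 → C_0 sends each edge [p,q] (with p < q) to q − p.
The resulting 9×27 matrix has rank 8, and its Smith normal form has invariant factors (1,1,1,1,1,1,1,1).

∂_2: C_2 → C_1 sends each 2-simplex [p,q,r] to [q,r] − [p,r] + [p,q]. For instance
  ∂[2,4,9] = [4,9] − [2,9] + [2,4],
  ∂[1,6,8] = [6,8] − [1,8] + [1,6].
The resulting 27×18 matrix has rank 18, and its Smith normal form has invariant factors (1,1,1,1,1,1,1,1,1,1,1,1,1,1,1,1,1,2).

From H_k ≅ ker(∂_k) / im(∂_{k+1}) we obtain:

  H_1: rank ker ∂_1 − rank ∂_2 = (27 − 8) − 18 = 1, and ∂_2 has invariant factor 2 > 1, so H_1 ≅ Z ⊕ Z/2Z.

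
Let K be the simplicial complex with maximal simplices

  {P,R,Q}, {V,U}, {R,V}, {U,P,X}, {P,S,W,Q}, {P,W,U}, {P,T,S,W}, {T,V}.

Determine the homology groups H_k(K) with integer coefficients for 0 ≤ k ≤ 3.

H_0 = Z,  H_1 = Z^2,  H_2 = 0,  H_3 = 0.

Take the total order P < Q < R < S < T < U < V < W < X on the vertex set. Then K (dimension 3) consists of the simplices:

  0-simplices (9): P, Q, R, S, T, U, V, W, X
  1-simplices (18): PQ, PR, PS, PT, PU, PW, PX, QR, QS, QW, RV, ST, SW, TV, TW, UV, UW, UX
  2-simplices (10): PQR, PQS, PQW, PST, PSW, PTW, PUW, PUX, QSW, STW
  3-simplices (2): PQSW, PSTW

Hence C_0 ≅ Z^9, C_1 ≅ Z^18, C_2 ≅ Z^10, C_3 ≅ Z^2.

The boundary map ∂_1: C_1 → C_0 is given by ∂[p,q] = [q] − [p]. For instance
  ∂TV = V − T.
The 9×18 boundary matrix has rank 8 and Smith normal form diag(1,1,1,1,1,1,1,1).

The boundary map ∂_2: C_2 → C_1 maps a triangle to the signed sum of its edges. For instance
  ∂PTW = TW − PW + PT,
  ∂PUW = UW − PW + PU.
As a 18×10 matrix over Z this has rank 8, with invariant factors (1,1,1,1,1,1,1,1).

The boundary map ∂_3: C_3 → C_2 sends each 3-simplex σ to the alternating sum Σ_i (−1)^i (σ with its i-th vertex removed). For instance
  ∂PQSW = QSW − PSW + PQW − PQS,
  ∂PSTW = STW − PTW + PSW − PST.
The 10×2 boundary matrix has rank 2 and Smith normal form diag(1,1).

Now H_k = ker ∂_k / im ∂_{k+1}, so:

  H_0: rank C_0 − rank ∂_1 = 9 − 8 = 1, and the invariant factors of ∂_1 are all 1, so H_0 ≅ Z.
  H_1: rank ker ∂_1 − rank ∂_2 = (18 − 8) − 8 = 2, and the invariant factors of ∂_2 are all 1, so H_1 ≅ Z^2.
  H_2: rank ker ∂_2 − rank ∂_3 = (10 − 8) − 2 = 0, and the invariant factors of ∂_3 are all 1, so H_2 ≅ 0.
  H_3: rank ker ∂_3 − rank ∂_4 = (2 − 2) − 0 = 0, and there is no ∂_4, so H_3 ≅ 0.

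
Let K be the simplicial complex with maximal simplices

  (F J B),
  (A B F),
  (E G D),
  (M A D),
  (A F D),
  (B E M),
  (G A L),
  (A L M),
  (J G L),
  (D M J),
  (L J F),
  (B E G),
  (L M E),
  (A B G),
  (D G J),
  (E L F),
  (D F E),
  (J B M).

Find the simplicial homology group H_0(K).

Fix the vertex order A < B < D < E < F < G < J < L < M and write every simplex with vertices in increasing order. Then dim K = 2 and the simplices of K are:

  0-simplices (9): A, B, D, E, F, G, J, L, M
  1-simplices (27): AB, AD, AF, AG, AL, AM, BE, BF, BG, BJ, BM, DE, DF, DG, DJ, DM, EF, EG, EL, EM, FJ, FL, GJ, GL, JL, JM, LM
  2-simplices (18): ABF, ABG, ADF, ADM, AGL, ALM, BEG, BEM, BFJ, BJM, DEF, DEG, DGJ, DJM, EFL, ELM, FJL, GJL

so the chain groups are C_0 ≅ Z^9, C_1 ≅ Z^27, C_2 ≅ Z^18.

The boundary map ∂_1: C_1 → C_0 sends each edge [p,q] (with p < q) to q − p. For instance
  ∂BF = F − B.
The 9×27 boundary matrix has rank 8 and Smith normal form diag(1,1,1,1,1,1,1,1).

Boundary ∂_2: C_2 → C_1 acts by ∂[p,q,r] = [q,r] − [p,r] + [p,q]. For instance
  ∂EFL = FL − EL + EF,
  ∂GJL = JL − GL + GJ.
As a 27×18 matrix over Z this has rank 17, with invariant factors (1,1,1,1,1,1,1,1,1,1,1,1,1,1,1,1,1).

Now H_k = ker ∂_k / im ∂_{k+1}, so:

  H_0: rank C_0 − rank ∂_1 = 9 − 8 = 1, and the invariant factors of ∂_1 are all 1, so H_0 = Z.

(K is a triangulation of the torus T^2.)

H_0 = Z.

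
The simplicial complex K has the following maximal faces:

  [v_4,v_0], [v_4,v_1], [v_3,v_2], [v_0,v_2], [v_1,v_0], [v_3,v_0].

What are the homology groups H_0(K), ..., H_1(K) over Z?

We work with the vertex ordering v_0 < v_1 < v_2 < v_3 < v_4. The simplices of K, each written with vertices in increasing order, are:

  0-simplices (5): [v_0], [v_1], [v_2], [v_3], [v_4]
  1-simplices (6): [v_0,v_1], [v_0,v_2], [v_0,v_3], [v_0,v_4], [v_1,v_4], [v_2,v_3]

giving chain groups C_0 ≅ Z^5, C_1 ≅ Z^6.

∂_1: C_1 → C_0 maps an edge to its endpoints' difference, ∂[p,q] = q − p. For instance
  ∂[v_1,v_4] = [v_4] − [v_1].
This gives a 5×6 integer matrix of rank 4; reducing to Smith normal form yields diagonal entries (1,1,1,1).

Computing H_k = (kernel of ∂_k) / (image of ∂_{k+1}):

  H_0: rank C_0 − rank ∂_1 = 5 − 4 = 1, and the invariant factors of ∂_1 are all 1, so H_0 = Z.
  H_1: rank ker ∂_1 − rank ∂_2 = (6 − 4) − 0 = 2, and there is no ∂_2, so H_1 = Z^2.

H_0 = Z,  H_1 = Z^2.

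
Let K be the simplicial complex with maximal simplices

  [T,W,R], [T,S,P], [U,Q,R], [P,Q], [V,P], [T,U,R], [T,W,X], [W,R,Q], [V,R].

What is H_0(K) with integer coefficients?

H_0 = Z.

Take the total order P < Q < R < S < T < U < V < W < X on the vertex set. Then K (dimension 2) consists of the simplices:

  0-simplices (9): P, Q, R, S, T, U, V, W, X
  1-simplices (16): PQ, PS, PT, PV, QR, QU, QW, RT, RU, RV, RW, ST, TU, TW, TX, WX
  2-simplices (6): PST, QRU, QRW, RTU, RTW, TWX

Hence C_0 ≅ Z^9, C_1 ≅ Z^16, C_2 ≅ Z^6.

∂_1: C_1 → C_0 is given by ∂[p,q] = [q] − [p]. For instance
  ∂TU = U − T.
As a 9×16 matrix over Z this has rank 8, with invariant factors (1,1,1,1,1,1,1,1).

Boundary ∂_2: C_2 → C_1 acts by ∂[p,q,r] = [q,r] − [p,r] + [p,q]. For instance
  ∂RTU = TU − RU + RT,
  ∂RTW = TW − RW + RT.
The 16×6 boundary matrix has rank 6 and Smith normal form diag(1,1,1,1,1,1).

Now H_k = ker ∂_k / im ∂_{k+1}, so:

  H_0: rank C_0 − rank ∂_1 = 9 − 8 = 1, and the invariant factors of ∂_1 are all 1, so H_0 ≅ Z.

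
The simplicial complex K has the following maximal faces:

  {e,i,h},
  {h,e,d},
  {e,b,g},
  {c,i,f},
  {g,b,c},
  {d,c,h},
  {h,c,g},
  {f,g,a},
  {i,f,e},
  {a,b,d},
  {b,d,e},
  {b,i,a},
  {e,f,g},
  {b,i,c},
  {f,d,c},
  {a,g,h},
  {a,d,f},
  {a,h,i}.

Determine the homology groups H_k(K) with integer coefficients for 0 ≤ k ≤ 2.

We work with the vertex ordering a < b < c < d < e < f < g < h < i. The simplices of K, each written with vertices in increasing order, are:

  0-simplices (9): a, b, c, d, e, f, g, h, i
  1-simplices (27): ab, ad, af, ag, ah, ai, bc, bd, be, bg, bi, cd, cf, cg, ch, ci, de, df, dh, ef, eg, eh, ei, fg, fi, gh, hi
  2-simplices (18): abd, abi, adf, afg, agh, ahi, bcg, bci, bde, beg, cdf, cdh, cfi, cgh, deh, efg, efi, ehi

so the chain groups are C_0 ≅ Z^9, C_1 ≅ Z^27, C_2 ≅ Z^18.

The boundary map ∂_1: C_1 → C_0 maps an edge to its endpoints' difference, ∂[p,q] = q − p. For instance
  ∂ag = g − a.
The resulting 9×27 matrix has rank 8, and its Smith normal form has invariant factors (1,1,1,1,1,1,1,1).

The boundary map ∂_2: C_2 → C_1 acts by ∂[p,q,r] = [q,r] − [p,r] + [p,q]. For instance
  ∂ehi = hi − ei + eh,
  ∂cgh = gh − ch + cg.
The 27×18 boundary matrix has rank 17 and Smith normal form diag(1,1,1,1,1,1,1,1,1,1,1,1,1,1,1,1,1).

Reading off H_k = ker ∂_k / im ∂_{k+1}:

  H_0: rank C_0 − rank ∂_1 = 9 − 8 = 1, and the invariant factors of ∂_1 are all 1, so H_0 ≅ Z.
  H_1: rank ker ∂_1 − rank ∂_2 = (27 − 8) − 17 = 2, and the invariant factors of ∂_2 are all 1, so H_1 ≅ Z^2.
  H_2: rank ker ∂_2 − rank ∂_3 = (18 − 17) − 0 = 1, and there is no ∂_3, so H_2 ≅ Z.

As a check, the Euler characteristic is 9 − 27 + 18 = 0, which agrees with 1 − 2 + 1 = 0.

H_0 = Z,  H_1 = Z^2,  H_2 = Z.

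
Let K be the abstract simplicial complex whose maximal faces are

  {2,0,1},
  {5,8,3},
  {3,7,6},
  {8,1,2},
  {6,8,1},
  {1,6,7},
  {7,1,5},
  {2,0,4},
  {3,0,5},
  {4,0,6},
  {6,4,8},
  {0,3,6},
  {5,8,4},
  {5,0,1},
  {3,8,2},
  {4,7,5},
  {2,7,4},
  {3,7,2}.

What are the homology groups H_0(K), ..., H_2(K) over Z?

H_0 ≅ Z,  H_1 ≅ Z^2,  H_2 ≅ Z.

Fix the vertex order 0 < 1 < 2 < 3 < 4 < 5 < 6 < 7 < 8 and write every simplex with vertices in increasing order. Then dim K = 2 and the simplices of K are:

  0-simplices (9): [0], [1], [2], [3], [4], [5], [6], [7], [8]
  1-simplices (27): (27 of them)
  2-simplices (18): [0,1,2], [0,1,5], [0,2,4], [0,3,5], [0,3,6], [0,4,6], [1,2,8], [1,5,7], [1,6,7], [1,6,8], [2,3,7], [2,3,8], [2,4,7], [3,5,8], [3,6,7], [4,5,7], [4,5,8], [4,6,8]

so the chain groups are C_0 ≅ Z^9, C_1 ≅ Z^27, C_2 ≅ Z^18.

Boundary ∂_1: C_1 → C_0 maps an edge to its endpoints' difference, ∂[p,q] = q − p. For instance
  ∂[4,5] = [5] − [4].
As a 9×27 matrix over Z this has rank 8, with invariant factors (1,1,1,1,1,1,1,1).

∂_2: C_2 → C_1 acts by ∂[p,q,r] = [q,r] − [p,r] + [p,q]. For instance
  ∂[0,1,5] = [1,5] − [0,5] + [0,1],
  ∂[4,5,8] = [5,8] − [4,8] + [4,5].
The 27×18 boundary matrix has rank 17 and Smith normal form diag(1,1,1,1,1,1,1,1,1,1,1,1,1,1,1,1,1).

Reading off H_k = ker ∂_k / im ∂_{k+1}:

  H_0: rank C_0 − rank ∂_1 = 9 − 8 = 1, and the invariant factors of ∂_1 are all 1, so H_0 = Z.
  H_1: rank ker ∂_1 − rank ∂_2 = (27 − 8) − 17 = 2, and the invariant factors of ∂_2 are all 1, so H_1 = Z^2.
  H_2: rank ker ∂_2 − rank ∂_3 = (18 − 17) − 0 = 1, and there is no ∂_3, so H_2 = Z.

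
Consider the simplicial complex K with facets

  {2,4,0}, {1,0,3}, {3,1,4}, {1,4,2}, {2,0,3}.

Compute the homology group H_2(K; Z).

Take the total order 0 < 1 < 2 < 3 < 4 on the vertex set. Then K (dimension 2) consists of the simplices:

  0-simplices (5): [0], [1], [2], [3], [4]
  1-simplices (10): [0,1], [0,2], [0,3], [0,4], [1,2], [1,3], [1,4], [2,3], [2,4], [3,4]
  2-simplices (5): [0,1,3], [0,2,3], [0,2,4], [1,2,4], [1,3,4]

so the chain groups are C_0 ≅ Z^5, C_1 ≅ Z^10, C_2 ≅ Z^5.

∂_1: C_1 → C_0 sends each edge [p,q] (with p < q) to q − p. For instance
  ∂[3,4] = [4] − [3].
The 5×10 boundary matrix has rank 4 and Smith normal form diag(1,1,1,1).

The boundary map ∂_2: C_2 → C_1 maps a triangle to the signed sum of its edges. For instance
  ∂[0,2,3] = [2,3] − [0,3] + [0,2],
  ∂[0,1,3] = [1,3] − [0,3] + [0,1].
As a 10×5 matrix over Z this has rank 5, with invariant factors (1,1,1,1,1).

Reading off H_k = ker ∂_k / im ∂_{k+1}:

  H_2: rank ker ∂_2 − rank ∂_3 = (5 − 5) − 0 = 0, and there is no ∂_3, so H_2 ≅ 0.

(K is a triangulation of the Möbius band.)

H_2 = 0.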